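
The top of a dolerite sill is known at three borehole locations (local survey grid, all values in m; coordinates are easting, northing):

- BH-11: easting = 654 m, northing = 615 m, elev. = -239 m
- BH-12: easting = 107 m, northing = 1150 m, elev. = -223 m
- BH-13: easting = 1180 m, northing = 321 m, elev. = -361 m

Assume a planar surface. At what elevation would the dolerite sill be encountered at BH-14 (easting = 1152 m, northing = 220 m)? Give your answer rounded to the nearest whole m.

Let the plane be z = a·easting + b·northing + c.
BH-12−BH-11: −547a + 535b = 16;  BH-13−BH-11: 526a − 294b = −122.
Solving gives a = −0.50224, b = −0.48360.
Then c = -239 − a·654 − b·615 = 386.88.
At (1152, 220): z = −578.6 − 106.4 + 386.88 = -298.1 m.

-298 m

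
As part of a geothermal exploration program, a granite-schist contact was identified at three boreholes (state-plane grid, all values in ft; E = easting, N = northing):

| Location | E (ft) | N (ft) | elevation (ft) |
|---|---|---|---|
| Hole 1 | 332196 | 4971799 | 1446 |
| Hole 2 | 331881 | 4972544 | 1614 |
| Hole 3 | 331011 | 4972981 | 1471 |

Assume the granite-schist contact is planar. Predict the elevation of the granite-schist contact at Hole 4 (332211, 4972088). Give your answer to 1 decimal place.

1559.5 ft

Two edge vectors: Hole 1→Hole 2 = (-315, 745, 168), Hole 1→Hole 3 = (-1185, 1182, 25).
Normal n = (Hole 1→Hole 2) × (Hole 1→Hole 3) = (-179951, -191205, 510495).
So ∂z/∂E = −n_x/n_z = 0.352502963 and ∂z/∂N = −n_y/n_z = 0.374548233.
Intercept c from Hole 1: 1446 − 117100.07 − 1862178.53 = −1977832.60.
At (332211, 4972088): z = 117105.4 + 1862286.8 − 1977832.60 = 1559.5 ft.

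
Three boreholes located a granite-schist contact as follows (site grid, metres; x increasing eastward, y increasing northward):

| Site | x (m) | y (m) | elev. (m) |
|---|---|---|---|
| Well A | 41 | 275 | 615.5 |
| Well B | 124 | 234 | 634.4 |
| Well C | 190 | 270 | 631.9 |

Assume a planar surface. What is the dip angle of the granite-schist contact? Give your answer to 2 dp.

Two edge vectors: Well A→Well B = (83, -41, 18.9), Well A→Well C = (149, -5, 16.4).
Normal n = (Well A→Well B) × (Well A→Well C) = (-577.9, 1454.9, 5694).
So ∂z/∂x = −n_x/n_z = 0.10149 and ∂z/∂y = −n_y/n_z = −0.25551.
Gradient magnitude |∇z| = √(a² + b²) = √(0.01030 + 0.06529) = 0.27493.
True dip = arctan(0.27493) = 15.37°, dipping toward NNW (azimuth ≈ 338°).

15.37°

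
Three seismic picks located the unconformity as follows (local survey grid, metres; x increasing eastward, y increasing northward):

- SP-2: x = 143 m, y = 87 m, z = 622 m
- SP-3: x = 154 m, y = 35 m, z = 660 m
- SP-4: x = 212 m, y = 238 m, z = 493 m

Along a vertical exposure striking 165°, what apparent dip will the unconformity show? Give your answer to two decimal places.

34.83°

Two edge vectors: SP-2→SP-3 = (11, -52, 38), SP-2→SP-4 = (69, 151, -129).
Normal n = (SP-2→SP-3) × (SP-2→SP-4) = (970, 4041, 5249).
So ∂z/∂x = −n_x/n_z = −0.18480 and ∂z/∂y = −n_y/n_z = −0.76986.
Unit vector along 165° is (sin 165°, cos 165°) = (0.2588, -0.9659).
Slope in that direction = a·(0.2588) + b·(-0.9659) = 0.69580.
Apparent dip = arctan|0.69580| = 34.83° (true dip is 38.4°, so apparent ≤ true as expected).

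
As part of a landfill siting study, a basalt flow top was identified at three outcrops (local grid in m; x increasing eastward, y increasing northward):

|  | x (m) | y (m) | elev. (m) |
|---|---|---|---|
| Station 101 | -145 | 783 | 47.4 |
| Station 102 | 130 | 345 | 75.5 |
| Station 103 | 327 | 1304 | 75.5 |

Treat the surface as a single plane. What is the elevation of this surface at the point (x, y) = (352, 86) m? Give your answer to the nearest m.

97 m

Two edge vectors: Station 101→Station 102 = (275, -438, 28.1), Station 101→Station 103 = (472, 521, 28.1).
Normal n = (Station 101→Station 102) × (Station 101→Station 103) = (-26947.9, 5535.7, 350011).
So ∂z/∂x = −n_x/n_z = 0.07699 and ∂z/∂y = −n_y/n_z = −0.01582.
Intercept c from Station 101: 47.4 + 11.16 + 12.38 = 70.95.
At (352, 86): z = 27.1 − 1.4 + 70.95 = 96.7 m.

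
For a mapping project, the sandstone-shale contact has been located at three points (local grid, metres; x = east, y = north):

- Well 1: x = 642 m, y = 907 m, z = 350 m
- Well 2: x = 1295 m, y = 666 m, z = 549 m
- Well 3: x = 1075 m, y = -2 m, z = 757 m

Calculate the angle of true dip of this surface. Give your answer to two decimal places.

Two edge vectors: Well 1→Well 2 = (653, -241, 199), Well 1→Well 3 = (433, -909, 407).
Normal n = (Well 1→Well 2) × (Well 1→Well 3) = (82804, -179604, -489224).
So ∂z/∂x = −n_x/n_z = 0.16926 and ∂z/∂y = −n_y/n_z = −0.36712.
Gradient magnitude |∇z| = √(a² + b²) = √(0.02865 + 0.13478) = 0.40426.
True dip = arctan(0.40426) = 22.01°, dipping toward NNW (azimuth ≈ 335°).

22.01°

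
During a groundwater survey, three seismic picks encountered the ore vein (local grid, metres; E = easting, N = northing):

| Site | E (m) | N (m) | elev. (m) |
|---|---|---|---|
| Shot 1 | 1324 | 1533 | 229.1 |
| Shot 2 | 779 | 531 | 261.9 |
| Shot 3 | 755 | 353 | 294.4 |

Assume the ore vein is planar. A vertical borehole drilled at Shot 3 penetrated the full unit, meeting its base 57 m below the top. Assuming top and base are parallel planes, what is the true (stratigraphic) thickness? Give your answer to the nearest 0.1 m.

52.3 m

Two edge vectors: Shot 1→Shot 2 = (-545, -1002, 32.8), Shot 1→Shot 3 = (-569, -1180, 65.3).
Normal n = (Shot 1→Shot 2) × (Shot 1→Shot 3) = (-26726.6, 16925.3, 72962).
So ∂z/∂E = −n_x/n_z = 0.36631 and ∂z/∂N = −n_y/n_z = −0.23197.
|∇z| = √(a²+b²) = 0.43358, so dip δ = arctan(0.43358) = 23.44°.
True thickness = vertical thickness × cos δ = 57 × cos 23.44° = 52.3 m.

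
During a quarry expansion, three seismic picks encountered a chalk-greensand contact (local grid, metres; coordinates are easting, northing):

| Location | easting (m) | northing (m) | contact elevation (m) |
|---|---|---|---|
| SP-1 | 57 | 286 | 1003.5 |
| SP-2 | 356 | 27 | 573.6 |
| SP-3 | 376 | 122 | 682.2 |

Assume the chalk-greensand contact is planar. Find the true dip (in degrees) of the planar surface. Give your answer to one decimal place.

Two edge vectors: SP-1→SP-2 = (299, -259, -429.9), SP-1→SP-3 = (319, -164, -321.3).
Normal n = (SP-1→SP-2) × (SP-1→SP-3) = (12713.1, -41069.4, 33585).
So ∂z/∂easting = −n_x/n_z = −0.37854 and ∂z/∂northing = −n_y/n_z = 1.22285.
Gradient magnitude |∇z| = √(a² + b²) = √(0.14329 + 1.49536) = 1.28010.
True dip = arctan(1.28010) = 52.0°, dipping toward SSE (azimuth ≈ 163°).

52.0°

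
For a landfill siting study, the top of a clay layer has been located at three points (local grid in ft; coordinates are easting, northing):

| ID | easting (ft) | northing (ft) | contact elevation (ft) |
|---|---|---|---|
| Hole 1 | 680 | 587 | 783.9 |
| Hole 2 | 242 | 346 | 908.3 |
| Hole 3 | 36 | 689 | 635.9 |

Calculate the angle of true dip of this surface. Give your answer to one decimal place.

Let the plane be z = a·easting + b·northing + c.
Hole 2−Hole 1: −438a − 241b = 124.4;  Hole 3−Hole 1: −644a + 102b = −148.
Solving gives a = 0.11496, b = −0.72512.
Gradient magnitude |∇z| = √(a² + b²) = √(0.01322 + 0.52580) = 0.73418.
True dip = arctan(0.73418) = 36.3°, dipping toward N (azimuth ≈ 351°).

36.3°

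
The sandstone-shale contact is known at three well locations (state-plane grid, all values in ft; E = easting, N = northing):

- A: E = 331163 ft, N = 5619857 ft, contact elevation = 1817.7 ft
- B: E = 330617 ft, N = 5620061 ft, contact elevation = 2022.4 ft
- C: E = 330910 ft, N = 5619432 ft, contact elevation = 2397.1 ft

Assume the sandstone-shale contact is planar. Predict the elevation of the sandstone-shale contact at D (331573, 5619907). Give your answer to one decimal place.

Two edge vectors: A→B = (-546, 204, 204.7), A→C = (-253, -425, 579.4).
Normal n = (A→B) × (A→C) = (205195.1, 264563.3, 283662).
So ∂z/∂E = −n_x/n_z = −0.723378880 and ∂z/∂N = −n_y/n_z = −0.932670925.
Intercept c from A: 1817.7 + 239556.32 + 5241477.23 = 5482851.25.
At (331573, 5619907): z = −239852.9 − 5241523.9 + 5482851.25 = 1474.5 ft.

1474.5 ft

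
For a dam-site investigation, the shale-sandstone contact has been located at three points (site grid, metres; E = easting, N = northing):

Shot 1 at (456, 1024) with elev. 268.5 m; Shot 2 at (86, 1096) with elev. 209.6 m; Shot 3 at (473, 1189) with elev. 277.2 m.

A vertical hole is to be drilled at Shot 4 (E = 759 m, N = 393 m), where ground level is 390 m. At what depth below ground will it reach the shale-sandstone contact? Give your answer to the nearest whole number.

Two edge vectors: Shot 1→Shot 2 = (-370, 72, -58.9), Shot 1→Shot 3 = (17, 165, 8.7).
Normal n = (Shot 1→Shot 2) × (Shot 1→Shot 3) = (10344.9, 2217.7, -62274).
So ∂z/∂E = −n_x/n_z = 0.16612 and ∂z/∂N = −n_y/n_z = 0.03561.
Intercept c from Shot 1: 268.5 − 75.75 − 36.47 = 156.28.
At (759, 393): z_contact = 126.1 + 14.0 + 156.28 = 296.4 m.
Depth below ground = 390 − 296.4 = 94 m.

94 m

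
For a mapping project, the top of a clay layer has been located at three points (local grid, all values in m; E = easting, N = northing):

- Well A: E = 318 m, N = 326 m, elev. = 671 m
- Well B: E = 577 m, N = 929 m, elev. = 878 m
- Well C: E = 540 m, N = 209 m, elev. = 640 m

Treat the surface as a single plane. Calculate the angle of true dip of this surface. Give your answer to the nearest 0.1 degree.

Let the plane be z = a·E + b·N + c.
Well B−Well A: 259a + 603b = 207;  Well C−Well A: 222a − 117b = −31.
Solving gives a = 0.03366, b = 0.32883.
Gradient magnitude |∇z| = √(a² + b²) = √(0.00113 + 0.10813) = 0.33054.
True dip = arctan(0.33054) = 18.3°, dipping toward S (azimuth ≈ 186°).

18.3°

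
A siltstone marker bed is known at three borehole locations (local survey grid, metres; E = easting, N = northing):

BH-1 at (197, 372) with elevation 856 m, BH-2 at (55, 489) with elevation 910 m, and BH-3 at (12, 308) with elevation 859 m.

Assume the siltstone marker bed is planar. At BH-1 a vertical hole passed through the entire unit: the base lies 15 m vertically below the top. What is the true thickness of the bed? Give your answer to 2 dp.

14.22 m

Two edge vectors: BH-1→BH-2 = (-142, 117, 54), BH-1→BH-3 = (-185, -64, 3).
Normal n = (BH-1→BH-2) × (BH-1→BH-3) = (3807, -9564, 30733).
So ∂z/∂E = −n_x/n_z = −0.12387 and ∂z/∂N = −n_y/n_z = 0.31120.
|∇z| = √(a²+b²) = 0.33494, so dip δ = arctan(0.33494) = 18.52°.
True thickness = vertical thickness × cos δ = 15 × cos 18.52° = 14.22 m.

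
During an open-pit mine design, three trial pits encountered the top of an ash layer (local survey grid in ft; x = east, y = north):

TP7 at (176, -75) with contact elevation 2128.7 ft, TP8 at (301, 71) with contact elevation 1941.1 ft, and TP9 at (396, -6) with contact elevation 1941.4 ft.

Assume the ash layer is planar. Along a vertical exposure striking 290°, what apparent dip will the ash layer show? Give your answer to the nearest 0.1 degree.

Two edge vectors: TP7→TP8 = (125, 146, -187.6), TP7→TP9 = (220, 69, -187.3).
Normal n = (TP7→TP8) × (TP7→TP9) = (-14401.4, -17859.5, -23495).
So ∂z/∂x = −n_x/n_z = −0.61296 and ∂z/∂y = −n_y/n_z = −0.76014.
Unit vector along 290° is (sin 290°, cos 290°) = (-0.9397, 0.3420).
Slope in that direction = a·(-0.9397) + b·(0.3420) = 0.31601.
Apparent dip = arctan|0.31601| = 17.5° (true dip is 44.3°, so apparent ≤ true as expected).

17.5°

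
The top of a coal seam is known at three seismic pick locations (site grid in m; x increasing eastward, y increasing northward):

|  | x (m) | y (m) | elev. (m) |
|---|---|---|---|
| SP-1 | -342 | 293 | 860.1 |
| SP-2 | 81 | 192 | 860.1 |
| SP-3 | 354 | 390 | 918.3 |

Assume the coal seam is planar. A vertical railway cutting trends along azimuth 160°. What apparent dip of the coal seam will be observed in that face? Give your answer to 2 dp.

Let the plane be z = a·x + b·y + c.
SP-2−SP-1: 423a − 101b = 0;  SP-3−SP-1: 696a + 97b = 58.2.
Solving gives a = 0.05280, b = 0.22114.
Unit vector along 160° is (sin 160°, cos 160°) = (0.3420, -0.9397).
Slope in that direction = a·(0.3420) + b·(-0.9397) = −0.18974.
Apparent dip = arctan|0.18974| = 10.74° (true dip is 12.8°, so apparent ≤ true as expected).

10.74°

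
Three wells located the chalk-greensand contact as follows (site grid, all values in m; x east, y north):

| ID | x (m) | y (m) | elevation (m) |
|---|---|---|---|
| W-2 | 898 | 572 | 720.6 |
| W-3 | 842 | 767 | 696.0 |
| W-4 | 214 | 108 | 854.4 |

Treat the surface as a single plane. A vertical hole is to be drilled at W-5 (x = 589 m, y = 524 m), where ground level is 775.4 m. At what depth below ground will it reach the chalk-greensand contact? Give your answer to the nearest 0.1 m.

Two edge vectors: W-2→W-3 = (-56, 195, -24.6), W-2→W-4 = (-684, -464, 133.8).
Normal n = (W-2→W-3) × (W-2→W-4) = (14676.6, 24319.2, 159364).
So ∂z/∂x = −n_x/n_z = −0.09209 and ∂z/∂y = −n_y/n_z = −0.15260.
Intercept c from W-2: 720.6 + 82.70 + 87.29 = 890.59.
At (589, 524): z_contact = −54.24 − 79.96 + 890.59 = 756.38 m.
Depth below ground = 775.4 − 756.38 = 19.0 m.

19.0 m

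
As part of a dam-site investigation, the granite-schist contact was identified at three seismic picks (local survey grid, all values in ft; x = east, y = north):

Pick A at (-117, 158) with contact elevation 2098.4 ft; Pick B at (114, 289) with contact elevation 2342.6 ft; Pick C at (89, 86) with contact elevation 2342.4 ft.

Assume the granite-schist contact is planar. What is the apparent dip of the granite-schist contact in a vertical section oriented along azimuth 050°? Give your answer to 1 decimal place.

38.0°

Two edge vectors: Pick A→Pick B = (231, 131, 244.2), Pick A→Pick C = (206, -72, 244).
Normal n = (Pick A→Pick B) × (Pick A→Pick C) = (49546.4, -6058.8, -43618).
So ∂z/∂x = −n_x/n_z = 1.13592 and ∂z/∂y = −n_y/n_z = −0.13891.
Unit vector along 050° is (sin 50°, cos 50°) = (0.7660, 0.6428).
Slope in that direction = a·(0.7660) + b·(0.6428) = 0.78088.
Apparent dip = arctan|0.78088| = 38.0° (true dip is 48.9°, so apparent ≤ true as expected).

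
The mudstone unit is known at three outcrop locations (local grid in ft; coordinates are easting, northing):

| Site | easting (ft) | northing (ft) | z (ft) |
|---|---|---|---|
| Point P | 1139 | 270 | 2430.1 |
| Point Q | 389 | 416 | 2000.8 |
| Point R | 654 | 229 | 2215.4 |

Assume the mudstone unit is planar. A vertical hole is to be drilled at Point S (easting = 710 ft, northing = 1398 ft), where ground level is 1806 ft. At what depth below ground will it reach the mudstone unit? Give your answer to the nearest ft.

107 ft

Let the plane be z = a·easting + b·northing + c.
Point Q−Point P: −750a + 146b = −429.3;  Point R−Point P: −485a − 41b = −214.7.
Solving gives a = 0.48196, b = −0.46461.
Then c = 2430.1 − a·1139 − b·270 = 2006.60.
At (710, 1398): z_contact = 342.2 − 649.5 + 2006.60 = 1699.3 ft.
Depth below ground = 1806 − 1699.3 = 107 ft.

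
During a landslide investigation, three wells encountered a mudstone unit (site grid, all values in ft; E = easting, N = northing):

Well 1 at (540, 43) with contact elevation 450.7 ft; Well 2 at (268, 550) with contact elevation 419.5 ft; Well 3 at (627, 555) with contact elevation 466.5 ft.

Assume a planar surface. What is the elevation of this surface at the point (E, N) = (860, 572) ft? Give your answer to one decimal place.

497.1 ft

Two edge vectors: Well 1→Well 2 = (-272, 507, -31.2), Well 1→Well 3 = (87, 512, 15.8).
Normal n = (Well 1→Well 2) × (Well 1→Well 3) = (23985, 1583.2, -183373).
So ∂z/∂E = −n_x/n_z = 0.13080 and ∂z/∂N = −n_y/n_z = 0.00863.
Intercept c from Well 1: 450.7 − 70.63 − 0.37 = 379.70.
At (860, 572): z = 112.5 + 4.9 + 379.70 = 497.1 ft.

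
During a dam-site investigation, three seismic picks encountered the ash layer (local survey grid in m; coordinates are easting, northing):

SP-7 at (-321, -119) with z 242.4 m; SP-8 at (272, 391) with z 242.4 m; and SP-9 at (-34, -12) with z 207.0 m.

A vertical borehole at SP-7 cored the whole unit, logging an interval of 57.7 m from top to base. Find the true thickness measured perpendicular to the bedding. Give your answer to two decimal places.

Two edge vectors: SP-7→SP-8 = (593, 510, 0), SP-7→SP-9 = (287, 107, -35.4).
Normal n = (SP-7→SP-8) × (SP-7→SP-9) = (-18054, 20992.2, -82919).
So ∂z/∂easting = −n_x/n_z = −0.21773 and ∂z/∂northing = −n_y/n_z = 0.25317.
|∇z| = √(a²+b²) = 0.33391, so dip δ = arctan(0.33391) = 18.46°.
True thickness = vertical thickness × cos δ = 57.7 × cos 18.46° = 54.73 m.

54.73 m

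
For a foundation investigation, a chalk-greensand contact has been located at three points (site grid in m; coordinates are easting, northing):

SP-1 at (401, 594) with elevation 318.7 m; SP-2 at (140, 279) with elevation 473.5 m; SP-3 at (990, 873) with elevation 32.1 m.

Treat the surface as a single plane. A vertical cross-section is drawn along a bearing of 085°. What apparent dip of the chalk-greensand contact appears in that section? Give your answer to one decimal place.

Two edge vectors: SP-1→SP-2 = (-261, -315, 154.8), SP-1→SP-3 = (589, 279, -286.6).
Normal n = (SP-1→SP-2) × (SP-1→SP-3) = (47089.8, 16374.6, 112716).
So ∂z/∂easting = −n_x/n_z = −0.41777 and ∂z/∂northing = −n_y/n_z = −0.14527.
Unit vector along 085° is (sin 85°, cos 85°) = (0.9962, 0.0872).
Slope in that direction = a·(0.9962) + b·(0.0872) = −0.42885.
Apparent dip = arctan|0.42885| = 23.2° (true dip is 23.9°, so apparent ≤ true as expected).

23.2°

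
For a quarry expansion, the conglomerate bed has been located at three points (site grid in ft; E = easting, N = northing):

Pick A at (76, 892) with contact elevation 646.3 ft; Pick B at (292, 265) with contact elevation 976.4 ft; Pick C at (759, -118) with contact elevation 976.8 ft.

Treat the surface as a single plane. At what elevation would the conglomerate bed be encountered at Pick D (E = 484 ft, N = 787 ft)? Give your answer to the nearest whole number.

Let the plane be z = a·E + b·N + c.
Pick B−Pick A: 216a − 627b = 330.1;  Pick C−Pick A: 683a − 1010b = 330.5.
Solving gives a = −0.60061, b = −0.73339.
Then c = 646.3 − a·76 − b·892 = 1346.13.
At (484, 787): z = −290.7 − 577.2 + 1346.13 = 478.3 ft.

478 ft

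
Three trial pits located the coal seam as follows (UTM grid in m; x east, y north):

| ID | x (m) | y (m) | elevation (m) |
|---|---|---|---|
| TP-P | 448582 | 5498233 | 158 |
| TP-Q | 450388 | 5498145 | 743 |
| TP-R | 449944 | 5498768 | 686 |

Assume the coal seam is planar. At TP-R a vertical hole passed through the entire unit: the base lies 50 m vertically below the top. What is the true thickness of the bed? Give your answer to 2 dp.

Two edge vectors: TP-P→TP-Q = (1806, -88, 585), TP-P→TP-R = (1362, 535, 528).
Normal n = (TP-P→TP-Q) × (TP-P→TP-R) = (-359439, -156798, 1086066).
So ∂z/∂x = −n_x/n_z = 0.33096 and ∂z/∂y = −n_y/n_z = 0.14437.
|∇z| = √(a²+b²) = 0.36107, so dip δ = arctan(0.36107) = 19.85°.
True thickness = vertical thickness × cos δ = 50 × cos 19.85° = 47.03 m.

47.03 m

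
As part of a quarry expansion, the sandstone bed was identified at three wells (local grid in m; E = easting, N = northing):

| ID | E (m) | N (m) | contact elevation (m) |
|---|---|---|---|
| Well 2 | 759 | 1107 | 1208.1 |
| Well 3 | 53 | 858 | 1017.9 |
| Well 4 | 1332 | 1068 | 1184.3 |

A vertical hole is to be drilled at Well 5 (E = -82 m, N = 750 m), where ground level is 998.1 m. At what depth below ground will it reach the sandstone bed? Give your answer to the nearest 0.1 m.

Let the plane be z = a·E + b·N + c.
Well 3−Well 2: −706a − 249b = −190.2;  Well 4−Well 2: 573a − 39b = −23.8.
Solving gives a = 0.008763, b = 0.739009.
Then c = 1208.1 − a·759 − b·1107 = 383.37.
At (-82, 750): z_contact = −0.72 + 554.26 + 383.37 = 936.90 m.
Depth below ground = 998.1 − 936.90 = 61.2 m.

61.2 m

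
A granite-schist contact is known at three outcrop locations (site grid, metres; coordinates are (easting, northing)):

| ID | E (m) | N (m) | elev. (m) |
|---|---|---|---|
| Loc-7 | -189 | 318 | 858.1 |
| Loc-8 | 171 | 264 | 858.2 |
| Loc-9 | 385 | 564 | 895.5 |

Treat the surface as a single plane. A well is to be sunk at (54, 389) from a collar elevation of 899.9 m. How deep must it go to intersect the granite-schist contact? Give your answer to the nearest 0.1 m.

Two edge vectors: Loc-7→Loc-8 = (360, -54, 0.1), Loc-7→Loc-9 = (574, 246, 37.4).
Normal n = (Loc-7→Loc-8) × (Loc-7→Loc-9) = (-2044.2, -13406.6, 119556).
So ∂z/∂E = −n_x/n_z = 0.01710 and ∂z/∂N = −n_y/n_z = 0.11214.
Intercept c from Loc-7: 858.1 + 3.23 − 35.66 = 825.67.
At (54, 389): z_contact = 0.92 + 43.62 + 825.67 = 870.22 m.
Depth below ground = 899.9 − 870.22 = 29.7 m.

29.7 m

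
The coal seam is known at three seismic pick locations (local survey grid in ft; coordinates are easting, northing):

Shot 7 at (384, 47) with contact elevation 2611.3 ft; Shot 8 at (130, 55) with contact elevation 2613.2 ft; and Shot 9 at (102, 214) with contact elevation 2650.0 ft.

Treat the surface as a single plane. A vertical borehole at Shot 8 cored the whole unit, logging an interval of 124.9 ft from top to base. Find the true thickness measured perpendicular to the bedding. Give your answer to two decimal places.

121.68 ft

Let the plane be z = a·easting + b·northing + c.
Shot 8−Shot 7: −254a + 8b = 1.9;  Shot 9−Shot 7: −282a + 167b = 38.7.
Solving gives a = −0.00019, b = 0.23141.
|∇z| = √(a²+b²) = 0.23141, so dip δ = arctan(0.23141) = 13.03°.
True thickness = vertical thickness × cos δ = 124.9 × cos 13.03° = 121.68 ft.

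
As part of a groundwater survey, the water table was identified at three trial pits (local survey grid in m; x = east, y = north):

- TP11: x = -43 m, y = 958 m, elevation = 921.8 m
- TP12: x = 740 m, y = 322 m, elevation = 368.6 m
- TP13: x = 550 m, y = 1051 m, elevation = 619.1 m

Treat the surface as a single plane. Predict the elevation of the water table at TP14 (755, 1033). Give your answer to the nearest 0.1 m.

504.3 m

Two edge vectors: TP11→TP12 = (783, -636, -553.2), TP11→TP13 = (593, 93, -302.7).
Normal n = (TP11→TP12) × (TP11→TP13) = (243964.8, -91033.5, 449967).
So ∂z/∂x = −n_x/n_z = −0.542184 and ∂z/∂y = −n_y/n_z = 0.202312.
Intercept c from TP11: 921.8 − 23.31 − 193.81 = 704.67.
At (755, 1033): z = −409.3 + 209.0 + 704.67 = 504.3 m.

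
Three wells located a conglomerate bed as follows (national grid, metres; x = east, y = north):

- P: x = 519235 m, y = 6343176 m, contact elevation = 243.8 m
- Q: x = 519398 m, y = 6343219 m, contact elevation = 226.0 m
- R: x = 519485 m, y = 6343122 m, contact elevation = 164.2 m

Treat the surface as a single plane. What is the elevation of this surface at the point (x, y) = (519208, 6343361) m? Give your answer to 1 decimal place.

330.5 m

Let the plane be z = a·x + b·y + c.
Q−P: 163a + 43b = −17.8;  R−P: 250a − 54b = −79.6.
Solving gives a = −0.224222586, b = 0.436006547.
Then c = 243.8 − a·519235 − b·6343176 = −2648998.25.
At (519208, 6343361): z = −116418.2 + 2765746.9 − 2648998.25 = 330.5 m.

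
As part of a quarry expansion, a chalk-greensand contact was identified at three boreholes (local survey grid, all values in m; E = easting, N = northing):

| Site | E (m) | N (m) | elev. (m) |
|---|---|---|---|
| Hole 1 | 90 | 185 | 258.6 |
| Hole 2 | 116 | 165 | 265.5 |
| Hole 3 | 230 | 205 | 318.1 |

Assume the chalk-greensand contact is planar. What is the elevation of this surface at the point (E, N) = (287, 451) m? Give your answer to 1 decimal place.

Let the plane be z = a·E + b·N + c.
Hole 2−Hole 1: 26a − 20b = 6.9;  Hole 3−Hole 1: 140a + 20b = 59.5.
Solving gives a = 0.40000, b = 0.17500.
Then c = 258.6 − a·90 − b·185 = 190.22.
At (287, 451): z = 114.8 + 78.9 + 190.22 = 384.0 m.

384.0 m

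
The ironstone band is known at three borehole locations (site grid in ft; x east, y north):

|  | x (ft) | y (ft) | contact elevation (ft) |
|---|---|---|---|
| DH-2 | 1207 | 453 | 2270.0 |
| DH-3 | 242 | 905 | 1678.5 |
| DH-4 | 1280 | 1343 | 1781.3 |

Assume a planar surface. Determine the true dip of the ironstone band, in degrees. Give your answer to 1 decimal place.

Two edge vectors: DH-2→DH-3 = (-965, 452, -591.5), DH-2→DH-4 = (73, 890, -488.7).
Normal n = (DH-2→DH-3) × (DH-2→DH-4) = (305542.6, -514775, -891846).
So ∂z/∂x = −n_x/n_z = 0.34260 and ∂z/∂y = −n_y/n_z = −0.57720.
Gradient magnitude |∇z| = √(a² + b²) = √(0.11737 + 0.33316) = 0.67122.
True dip = arctan(0.67122) = 33.9°, dipping toward NNW (azimuth ≈ 329°).

33.9°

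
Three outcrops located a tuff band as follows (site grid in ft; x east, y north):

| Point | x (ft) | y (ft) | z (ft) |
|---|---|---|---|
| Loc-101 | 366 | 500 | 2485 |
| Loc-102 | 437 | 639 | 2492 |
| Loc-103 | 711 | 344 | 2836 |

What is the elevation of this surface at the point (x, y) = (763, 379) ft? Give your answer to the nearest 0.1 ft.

Let the plane be z = a·x + b·y + c.
Loc-102−Loc-101: 71a + 139b = 7;  Loc-103−Loc-101: 345a − 156b = 351.
Solving gives a = 0.84500, b = −0.38126.
Then c = 2485 − a·366 − b·500 = 2366.36.
At (763, 379): z = 644.7 − 144.5 + 2366.36 = 2866.6 ft.

2866.6 ft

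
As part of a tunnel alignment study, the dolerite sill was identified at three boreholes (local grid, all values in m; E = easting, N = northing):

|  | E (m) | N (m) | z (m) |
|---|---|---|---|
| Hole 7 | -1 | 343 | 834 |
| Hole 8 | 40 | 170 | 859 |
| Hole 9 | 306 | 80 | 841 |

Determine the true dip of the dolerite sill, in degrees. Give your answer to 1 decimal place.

Two edge vectors: Hole 7→Hole 8 = (41, -173, 25), Hole 7→Hole 9 = (307, -263, 7).
Normal n = (Hole 7→Hole 8) × (Hole 7→Hole 9) = (5364, 7388, 42328).
So ∂z/∂E = −n_x/n_z = −0.12672 and ∂z/∂N = −n_y/n_z = −0.17454.
Gradient magnitude |∇z| = √(a² + b²) = √(0.01606 + 0.03046) = 0.21569.
True dip = arctan(0.21569) = 12.2°, dipping toward NE (azimuth ≈ 036°).

12.2°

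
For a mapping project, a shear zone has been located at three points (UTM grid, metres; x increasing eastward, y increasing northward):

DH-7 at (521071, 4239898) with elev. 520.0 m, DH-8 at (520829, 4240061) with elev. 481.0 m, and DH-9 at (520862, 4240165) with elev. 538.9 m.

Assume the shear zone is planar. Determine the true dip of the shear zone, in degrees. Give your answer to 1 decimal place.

Two edge vectors: DH-7→DH-8 = (-242, 163, -39), DH-7→DH-9 = (-209, 267, 18.9).
Normal n = (DH-7→DH-8) × (DH-7→DH-9) = (13493.7, 12724.8, -30547).
So ∂z/∂x = −n_x/n_z = 0.44174 and ∂z/∂y = −n_y/n_z = 0.41656.
Gradient magnitude |∇z| = √(a² + b²) = √(0.19513 + 0.17353) = 0.60717.
True dip = arctan(0.60717) = 31.3°, dipping toward SW (azimuth ≈ 227°).

31.3°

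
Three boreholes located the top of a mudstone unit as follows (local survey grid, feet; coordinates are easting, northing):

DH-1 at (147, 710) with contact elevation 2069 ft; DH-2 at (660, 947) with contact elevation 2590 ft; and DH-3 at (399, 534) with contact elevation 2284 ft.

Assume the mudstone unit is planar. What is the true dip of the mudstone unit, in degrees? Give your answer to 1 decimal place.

Two edge vectors: DH-1→DH-2 = (513, 237, 521), DH-1→DH-3 = (252, -176, 215).
Normal n = (DH-1→DH-2) × (DH-1→DH-3) = (142651, 20997, -150012).
So ∂z/∂easting = −n_x/n_z = 0.95093 and ∂z/∂northing = −n_y/n_z = 0.13997.
Gradient magnitude |∇z| = √(a² + b²) = √(0.90427 + 0.01959) = 0.96118.
True dip = arctan(0.96118) = 43.9°, dipping toward W (azimuth ≈ 262°).

43.9°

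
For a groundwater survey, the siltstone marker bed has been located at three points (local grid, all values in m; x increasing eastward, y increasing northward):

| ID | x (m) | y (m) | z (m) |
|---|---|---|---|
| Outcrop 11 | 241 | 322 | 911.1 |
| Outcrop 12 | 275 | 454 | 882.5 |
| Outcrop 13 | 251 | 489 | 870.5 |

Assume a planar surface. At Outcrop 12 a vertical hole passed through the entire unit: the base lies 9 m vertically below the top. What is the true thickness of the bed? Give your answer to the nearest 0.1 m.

Let the plane be z = a·x + b·y + c.
Outcrop 12−Outcrop 11: 34a + 132b = −28.6;  Outcrop 13−Outcrop 11: 10a + 167b = −40.6.
Solving gives a = 0.13378, b = −0.25112.
|∇z| = √(a²+b²) = 0.28453, so dip δ = arctan(0.28453) = 15.88°.
True thickness = vertical thickness × cos δ = 9 × cos 15.88° = 8.7 m.

8.7 m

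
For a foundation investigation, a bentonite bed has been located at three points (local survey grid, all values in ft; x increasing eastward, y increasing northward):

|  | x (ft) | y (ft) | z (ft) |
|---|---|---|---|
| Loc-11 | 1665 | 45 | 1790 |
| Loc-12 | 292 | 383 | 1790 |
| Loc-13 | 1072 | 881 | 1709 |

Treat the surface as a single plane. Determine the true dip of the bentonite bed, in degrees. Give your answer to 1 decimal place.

Let the plane be z = a·x + b·y + c.
Loc-12−Loc-11: −1373a + 338b = 0;  Loc-13−Loc-11: −593a + 836b = −81.
Solving gives a = −0.02890, b = −0.11739.
Gradient magnitude |∇z| = √(a² + b²) = √(0.00084 + 0.01378) = 0.12089.
True dip = arctan(0.12089) = 6.9°, dipping toward NNE (azimuth ≈ 014°).

6.9°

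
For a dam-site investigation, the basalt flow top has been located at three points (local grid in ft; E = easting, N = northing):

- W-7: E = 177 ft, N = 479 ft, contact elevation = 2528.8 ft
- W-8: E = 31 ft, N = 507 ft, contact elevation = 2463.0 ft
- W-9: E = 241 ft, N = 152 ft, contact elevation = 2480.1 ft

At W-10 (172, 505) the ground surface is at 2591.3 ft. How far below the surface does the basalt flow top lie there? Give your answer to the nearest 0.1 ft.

Let the plane be z = a·E + b·N + c.
W-8−W-7: −146a + 28b = −65.8;  W-9−W-7: 64a − 327b = −48.7.
Solving gives a = 0.49794, b = 0.24639.
Then c = 2528.8 − a·177 − b·479 = 2322.65.
At (172, 505): z_contact = 85.65 + 124.42 + 2322.65 = 2532.72 ft.
Depth below ground = 2591.3 − 2532.72 = 58.6 ft.

58.6 ft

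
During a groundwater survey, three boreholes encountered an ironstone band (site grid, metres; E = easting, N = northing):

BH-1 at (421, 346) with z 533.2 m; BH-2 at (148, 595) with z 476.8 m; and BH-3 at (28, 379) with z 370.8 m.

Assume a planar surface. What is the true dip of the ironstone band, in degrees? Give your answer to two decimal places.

Two edge vectors: BH-1→BH-2 = (-273, 249, -56.4), BH-1→BH-3 = (-393, 33, -162.4).
Normal n = (BH-1→BH-2) × (BH-1→BH-3) = (-38576.4, -22170, 88848).
So ∂z/∂E = −n_x/n_z = 0.43418 and ∂z/∂N = −n_y/n_z = 0.24953.
Gradient magnitude |∇z| = √(a² + b²) = √(0.18852 + 0.06226) = 0.50078.
True dip = arctan(0.50078) = 26.60°, dipping toward WSW (azimuth ≈ 240°).

26.60°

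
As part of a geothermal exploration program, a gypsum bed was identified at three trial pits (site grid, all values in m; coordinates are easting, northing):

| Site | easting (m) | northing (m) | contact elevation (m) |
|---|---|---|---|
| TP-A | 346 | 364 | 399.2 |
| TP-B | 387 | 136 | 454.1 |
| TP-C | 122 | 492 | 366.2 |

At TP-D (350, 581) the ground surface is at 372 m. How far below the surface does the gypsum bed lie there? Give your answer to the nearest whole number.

25 m

Let the plane be z = a·easting + b·northing + c.
TP-B−TP-A: 41a − 228b = 54.9;  TP-C−TP-A: −224a + 128b = −33.
Solving gives a = 0.01084, b = −0.23884.
Then c = 399.2 − a·346 − b·364 = 482.39.
At (350, 581): z_contact = 3.8 − 138.8 + 482.39 = 347.4 m.
Depth below ground = 372 − 347.4 = 25 m.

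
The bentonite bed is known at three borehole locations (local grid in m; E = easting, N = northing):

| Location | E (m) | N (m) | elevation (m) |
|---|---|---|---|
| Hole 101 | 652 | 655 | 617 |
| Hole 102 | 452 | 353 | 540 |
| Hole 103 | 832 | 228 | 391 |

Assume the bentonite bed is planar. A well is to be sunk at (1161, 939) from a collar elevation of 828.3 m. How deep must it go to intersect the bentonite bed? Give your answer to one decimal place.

220.1 m

Let the plane be z = a·E + b·N + c.
Hole 102−Hole 101: −200a − 302b = −77;  Hole 103−Hole 101: 180a − 427b = −226.
Solving gives a = −0.253098, b = 0.422582.
Then c = 617 − a·652 − b·655 = 505.23.
At (1161, 939): z_contact = −293.85 + 396.80 + 505.23 = 608.19 m.
Depth below ground = 828.3 − 608.19 = 220.1 m.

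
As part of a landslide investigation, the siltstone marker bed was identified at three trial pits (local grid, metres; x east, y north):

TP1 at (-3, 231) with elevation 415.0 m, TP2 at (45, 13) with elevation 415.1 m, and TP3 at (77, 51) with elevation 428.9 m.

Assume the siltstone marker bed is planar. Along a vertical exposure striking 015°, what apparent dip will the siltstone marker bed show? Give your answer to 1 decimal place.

Two edge vectors: TP1→TP2 = (48, -218, 0.1), TP1→TP3 = (80, -180, 13.9).
Normal n = (TP1→TP2) × (TP1→TP3) = (-3012.2, -659.2, 8800).
So ∂z/∂x = −n_x/n_z = 0.34230 and ∂z/∂y = −n_y/n_z = 0.07491.
Unit vector along 015° is (sin 15°, cos 15°) = (0.2588, 0.9659).
Slope in that direction = a·(0.2588) + b·(0.9659) = 0.16095.
Apparent dip = arctan|0.16095| = 9.1° (true dip is 19.3°, so apparent ≤ true as expected).

9.1°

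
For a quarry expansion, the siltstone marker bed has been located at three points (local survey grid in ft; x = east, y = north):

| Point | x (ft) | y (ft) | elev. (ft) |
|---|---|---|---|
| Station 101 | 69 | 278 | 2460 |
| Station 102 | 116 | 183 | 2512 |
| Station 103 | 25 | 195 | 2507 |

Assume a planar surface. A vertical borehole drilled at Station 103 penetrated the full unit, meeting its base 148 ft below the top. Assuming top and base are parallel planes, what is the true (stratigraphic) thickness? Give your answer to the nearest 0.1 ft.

Let the plane be z = a·x + b·y + c.
Station 102−Station 101: 47a − 95b = 52;  Station 103−Station 101: −44a − 83b = 47.
Solving gives a = −0.01844, b = −0.55649.
|∇z| = √(a²+b²) = 0.55680, so dip δ = arctan(0.55680) = 29.11°.
True thickness = vertical thickness × cos δ = 148 × cos 29.11° = 129.3 ft.

129.3 ft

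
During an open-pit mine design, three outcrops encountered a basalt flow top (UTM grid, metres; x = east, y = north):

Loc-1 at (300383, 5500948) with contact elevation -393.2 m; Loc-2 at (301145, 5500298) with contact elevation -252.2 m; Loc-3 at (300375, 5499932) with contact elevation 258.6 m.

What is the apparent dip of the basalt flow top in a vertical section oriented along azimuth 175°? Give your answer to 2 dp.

31.17°

Let the plane be z = a·x + b·y + c.
Loc-2−Loc-1: 762a − 650b = 141;  Loc-3−Loc-1: −8a − 1016b = 651.8.
Solving gives a = −0.35979, b = −0.63870.
Unit vector along 175° is (sin 175°, cos 175°) = (0.0872, -0.9962).
Slope in that direction = a·(0.0872) + b·(-0.9962) = 0.60491.
Apparent dip = arctan|0.60491| = 31.17° (true dip is 36.2°, so apparent ≤ true as expected).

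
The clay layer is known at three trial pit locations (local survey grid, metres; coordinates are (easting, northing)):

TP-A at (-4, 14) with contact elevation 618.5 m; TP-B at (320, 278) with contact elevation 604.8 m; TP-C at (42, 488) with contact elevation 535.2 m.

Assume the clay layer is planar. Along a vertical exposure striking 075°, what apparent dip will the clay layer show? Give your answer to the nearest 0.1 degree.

Let the plane be z = a·E + b·N + c.
TP-B−TP-A: 324a + 264b = −13.7;  TP-C−TP-A: 46a + 474b = −83.3.
Solving gives a = 0.10957, b = −0.18637.
Unit vector along 075° is (sin 75°, cos 75°) = (0.9659, 0.2588).
Slope in that direction = a·(0.9659) + b·(0.2588) = 0.05760.
Apparent dip = arctan|0.05760| = 3.3° (true dip is 12.2°, so apparent ≤ true as expected).

3.3°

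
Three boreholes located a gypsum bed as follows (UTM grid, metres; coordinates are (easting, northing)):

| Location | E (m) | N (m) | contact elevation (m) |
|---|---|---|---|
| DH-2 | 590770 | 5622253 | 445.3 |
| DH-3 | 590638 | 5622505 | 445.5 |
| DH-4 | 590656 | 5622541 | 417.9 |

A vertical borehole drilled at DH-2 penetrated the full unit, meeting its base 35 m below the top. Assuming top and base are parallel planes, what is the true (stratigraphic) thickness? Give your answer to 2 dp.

26.72 m

Two edge vectors: DH-2→DH-3 = (-132, 252, 0.2), DH-2→DH-4 = (-114, 288, -27.4).
Normal n = (DH-2→DH-3) × (DH-2→DH-4) = (-6962.4, -3639.6, -9288).
So ∂z/∂E = −n_x/n_z = −0.74961 and ∂z/∂N = −n_y/n_z = −0.39186.
|∇z| = √(a²+b²) = 0.84586, so dip δ = arctan(0.84586) = 40.23°.
True thickness = vertical thickness × cos δ = 35 × cos 40.23° = 26.72 m.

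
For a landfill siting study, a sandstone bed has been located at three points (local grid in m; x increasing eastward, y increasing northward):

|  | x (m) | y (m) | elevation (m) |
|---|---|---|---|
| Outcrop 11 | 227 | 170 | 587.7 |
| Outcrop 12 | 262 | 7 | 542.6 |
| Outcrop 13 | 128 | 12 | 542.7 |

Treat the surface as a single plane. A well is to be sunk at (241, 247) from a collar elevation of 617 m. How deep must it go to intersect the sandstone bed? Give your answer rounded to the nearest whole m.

8 m

Let the plane be z = a·x + b·y + c.
Outcrop 12−Outcrop 11: 35a − 163b = −45.1;  Outcrop 13−Outcrop 11: −99a − 158b = −45.
Solving gives a = 0.00966, b = 0.27876.
Then c = 587.7 − a·227 − b·170 = 538.12.
At (241, 247): z_contact = 2.3 + 68.9 + 538.12 = 609.3 m.
Depth below ground = 617 − 609.3 = 8 m.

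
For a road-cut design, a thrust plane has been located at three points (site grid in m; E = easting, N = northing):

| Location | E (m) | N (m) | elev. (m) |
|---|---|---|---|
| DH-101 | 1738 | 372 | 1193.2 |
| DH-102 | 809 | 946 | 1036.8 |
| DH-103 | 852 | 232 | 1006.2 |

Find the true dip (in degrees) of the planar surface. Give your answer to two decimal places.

11.84°

Two edge vectors: DH-101→DH-102 = (-929, 574, -156.4), DH-101→DH-103 = (-886, -140, -187).
Normal n = (DH-101→DH-102) × (DH-101→DH-103) = (-129234, -35152.6, 638624).
So ∂z/∂E = −n_x/n_z = 0.20236 and ∂z/∂N = −n_y/n_z = 0.05504.
Gradient magnitude |∇z| = √(a² + b²) = √(0.04095 + 0.00303) = 0.20972.
True dip = arctan(0.20972) = 11.84°, dipping toward WSW (azimuth ≈ 255°).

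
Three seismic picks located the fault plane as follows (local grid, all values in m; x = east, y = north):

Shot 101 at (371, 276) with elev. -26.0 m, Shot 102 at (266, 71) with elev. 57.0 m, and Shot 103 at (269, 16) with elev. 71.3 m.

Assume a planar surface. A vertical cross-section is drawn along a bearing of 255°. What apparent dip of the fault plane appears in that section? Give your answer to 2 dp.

17.63°

Two edge vectors: Shot 101→Shot 102 = (-105, -205, 83), Shot 101→Shot 103 = (-102, -260, 97.3).
Normal n = (Shot 101→Shot 102) × (Shot 101→Shot 103) = (1633.5, 1750.5, 6390).
So ∂z/∂x = −n_x/n_z = −0.25563 and ∂z/∂y = −n_y/n_z = −0.27394.
Unit vector along 255° is (sin 255°, cos 255°) = (-0.9659, -0.2588).
Slope in that direction = a·(-0.9659) + b·(-0.2588) = 0.31783.
Apparent dip = arctan|0.31783| = 17.63° (true dip is 20.5°, so apparent ≤ true as expected).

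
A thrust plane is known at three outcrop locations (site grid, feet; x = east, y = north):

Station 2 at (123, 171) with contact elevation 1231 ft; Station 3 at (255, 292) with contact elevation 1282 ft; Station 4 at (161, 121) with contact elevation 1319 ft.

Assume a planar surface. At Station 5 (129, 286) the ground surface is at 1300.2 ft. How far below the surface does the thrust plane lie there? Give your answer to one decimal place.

Let the plane be z = a·x + b·y + c.
Station 3−Station 2: 132a + 121b = 51;  Station 4−Station 2: 38a − 50b = 88.
Solving gives a = 1.17860, b = −0.86426.
Then c = 1231 − a·123 − b·171 = 1233.82.
At (129, 286): z_contact = 152.04 − 247.18 + 1233.82 = 1138.68 ft.
Depth below ground = 1300.2 − 1138.68 = 161.5 ft.

161.5 ft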